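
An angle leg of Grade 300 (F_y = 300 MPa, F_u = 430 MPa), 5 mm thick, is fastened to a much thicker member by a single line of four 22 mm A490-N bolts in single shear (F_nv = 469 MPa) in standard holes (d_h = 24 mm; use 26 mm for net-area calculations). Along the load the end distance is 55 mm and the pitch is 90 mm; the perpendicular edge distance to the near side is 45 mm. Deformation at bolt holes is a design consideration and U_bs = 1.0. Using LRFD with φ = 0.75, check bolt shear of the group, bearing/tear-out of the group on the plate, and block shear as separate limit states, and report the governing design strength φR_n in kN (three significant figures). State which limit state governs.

Bolt shear: A_b = π·22²/4 = 380.1 mm²; R_n = 469 × 380.1 × 4 × 1 / 1000 = 713.1 kN → 0.75 × 713.1 = 535 kN.
Bearing: edge l_c = 43, r_n = 110.9 kN; interior l_c = 66, r_n = 113.5 kN; R_n = 110.9 + 3·113.5 = 451.5 kN → 339 kN.
Block shear: A_gv = 1625, A_nv = 1170, A_nt = 160 mm²; R_n = min(0.6F_uA_nv, 0.6F_yA_gv) + U_bs·F_u·A_nt = 361.3 kN → 271 kN.
Block shear governs: 271 kN.

271 kN (block shear governs)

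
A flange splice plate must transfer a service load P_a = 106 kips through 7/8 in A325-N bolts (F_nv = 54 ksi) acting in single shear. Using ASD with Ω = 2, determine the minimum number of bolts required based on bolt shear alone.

A_b = π·0.875²/4 = 0.6013 in².
Per-bolt allowable strength R_n/Ω = 54 × 0.6013 × 1 / 2 = 16.24 kips.
n ≥ 106 / 16.24 = 6.529 → use 7 bolts.

7 bolts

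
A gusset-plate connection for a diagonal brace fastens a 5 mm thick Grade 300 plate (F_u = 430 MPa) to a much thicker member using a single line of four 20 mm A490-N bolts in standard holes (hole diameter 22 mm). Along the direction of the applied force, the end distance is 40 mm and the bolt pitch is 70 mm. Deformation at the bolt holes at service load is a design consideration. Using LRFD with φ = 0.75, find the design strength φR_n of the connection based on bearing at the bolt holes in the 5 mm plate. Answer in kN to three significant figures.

Per bolt r_n = 1.2 l_c t F_u ≤ 2.4 d t F_u; upper limit = 2.4 × 20 × 5 × 430 / 1000 = 103.2 kN.
Edge bolt: l_c = 40 − 22/2 = 29 mm → 1.2 × 29 × 5 × 430 / 1000 = 74.82 → r_n = 74.82 kN.
Interior bolts: l_c = 70 − 22 = 48 mm → 1.2 × 48 × 5 × 430 / 1000 = 123.8 → r_n = 103.2 kN.
R_n = 1 × 74.82 + 3 × 103.2 = 384.4 kN.
Design strength φR_n = 0.75 × 384.4 = 288 kN.

288 kN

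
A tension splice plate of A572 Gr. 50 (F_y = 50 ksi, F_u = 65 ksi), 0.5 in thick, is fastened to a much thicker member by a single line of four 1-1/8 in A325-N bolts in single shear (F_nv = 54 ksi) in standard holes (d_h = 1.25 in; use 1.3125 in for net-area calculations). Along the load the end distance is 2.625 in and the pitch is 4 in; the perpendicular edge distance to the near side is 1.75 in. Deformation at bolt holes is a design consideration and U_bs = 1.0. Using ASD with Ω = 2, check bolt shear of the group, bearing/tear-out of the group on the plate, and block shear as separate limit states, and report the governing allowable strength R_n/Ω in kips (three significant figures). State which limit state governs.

Bolt shear: A_b = π·1.125²/4 = 0.994 in²; R_n = 54 × 0.994 × 4 × 1 = 214.7 kips → 214.7 / 2 = 107 kips.
Bearing: edge l_c = 2, r_n = 78 kips; interior l_c = 2.75, r_n = 87.75 kips; R_n = 78 + 3·87.75 = 341.2 kips → 171 kips.
Block shear: A_gv = 7.312, A_nv = 5.016, A_nt = 0.5469 in²; R_n = min(0.6F_uA_nv, 0.6F_yA_gv) + U_bs·F_u·A_nt = 231.2 kips → 116 kips.
Bolt shear governs: 107 kips.

107 kips (bolt shear governs)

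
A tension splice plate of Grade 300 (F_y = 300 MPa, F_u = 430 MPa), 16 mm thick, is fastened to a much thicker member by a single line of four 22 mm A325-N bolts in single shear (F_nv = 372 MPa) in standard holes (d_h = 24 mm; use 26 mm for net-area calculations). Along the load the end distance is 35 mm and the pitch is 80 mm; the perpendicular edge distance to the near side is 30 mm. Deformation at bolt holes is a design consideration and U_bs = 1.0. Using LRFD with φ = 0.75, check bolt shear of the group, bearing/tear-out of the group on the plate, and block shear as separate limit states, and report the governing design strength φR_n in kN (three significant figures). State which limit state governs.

Bolt shear: A_b = π·22²/4 = 380.1 mm²; R_n = 372 × 380.1 × 4 × 1 / 1000 = 565.6 kN → 0.75 × 565.6 = 424 kN.
Bearing: edge l_c = 23, r_n = 189.9 kN; interior l_c = 56, r_n = 363.3 kN; R_n = 189.9 + 3·363.3 = 1280 kN → 960 kN.
Block shear: A_gv = 4400, A_nv = 2944, A_nt = 272 mm²; R_n = min(0.6F_uA_nv, 0.6F_yA_gv) + U_bs·F_u·A_nt = 876.5 kN → 657 kN.
Bolt shear governs: 424 kN.

424 kN (bolt shear governs)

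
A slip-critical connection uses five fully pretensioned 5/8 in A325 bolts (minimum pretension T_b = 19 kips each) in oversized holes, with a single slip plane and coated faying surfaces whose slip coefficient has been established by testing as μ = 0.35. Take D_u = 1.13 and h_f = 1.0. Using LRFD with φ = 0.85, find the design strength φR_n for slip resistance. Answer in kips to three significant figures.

31.9 kips

R_n = μ · D_u · h_f · T_b · n_s · n_b = 0.35 × 1.13 × 1.0 × 19 × 1 × 5 = 37.57 kips.
Design strength φR_n = 0.85 × 37.57 = 31.9 kips.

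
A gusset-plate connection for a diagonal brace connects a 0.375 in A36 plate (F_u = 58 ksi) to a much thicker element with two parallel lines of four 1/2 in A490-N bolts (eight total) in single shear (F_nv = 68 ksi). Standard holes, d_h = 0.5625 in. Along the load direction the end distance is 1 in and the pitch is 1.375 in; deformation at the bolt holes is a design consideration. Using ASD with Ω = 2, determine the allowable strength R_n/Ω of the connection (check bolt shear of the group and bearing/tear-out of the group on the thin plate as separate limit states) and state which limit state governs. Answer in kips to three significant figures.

53.4 kips (bolt shear governs)

Bolt shear: A_b = π·0.5²/4 = 0.1963 in²; R_n = 68 × 0.1963 × 8 × 1 = 106.8 kips → 106.8 / 2 = 53.4 kips.
Bearing (1.2 l_c t F_u ≤ 2.4 d t F_u): upper limit = 2.4·0.5·0.375·58 = 26.1 kips.
  Edge l_c = 1 − 0.5625/2 = 0.7188 → r_n = 18.76 kips; interior l_c = 1.375 − 0.5625 = 0.8125 → r_n = 21.21 kips.
  R_n,bearing = 2·18.76 + 6·21.21 = 164.8 kips → 164.8 / 2 = 82.4 kips.
Bolt shear governs: 53.4 kips.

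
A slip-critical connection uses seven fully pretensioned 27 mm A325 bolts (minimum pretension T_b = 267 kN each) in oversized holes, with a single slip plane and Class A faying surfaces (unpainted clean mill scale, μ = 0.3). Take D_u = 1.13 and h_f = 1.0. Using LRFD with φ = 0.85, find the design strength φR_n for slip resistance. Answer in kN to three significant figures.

R_n = μ · D_u · h_f · T_b · n_s · n_b = 0.3 × 1.13 × 1.0 × 267 × 1 × 7 = 633.6 kN.
Design strength φR_n = 0.85 × 633.6 = 539 kN.

539 kN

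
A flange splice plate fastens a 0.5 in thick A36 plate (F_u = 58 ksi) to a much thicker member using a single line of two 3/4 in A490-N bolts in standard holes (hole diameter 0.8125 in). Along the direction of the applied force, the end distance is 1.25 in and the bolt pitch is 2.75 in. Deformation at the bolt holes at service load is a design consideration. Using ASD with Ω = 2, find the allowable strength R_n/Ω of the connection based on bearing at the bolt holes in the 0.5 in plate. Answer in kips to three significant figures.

Per bolt r_n = 1.2 l_c t F_u ≤ 2.4 d t F_u; upper limit = 2.4 × 0.75 × 0.5 × 58 = 52.2 kips.
Edge bolt: l_c = 1.25 − 0.8125/2 = 0.8438 in → 1.2 × 0.8438 × 0.5 × 58 = 29.36 → r_n = 29.36 kips.
Interior bolts: l_c = 2.75 − 0.8125 = 1.938 in → 1.2 × 1.938 × 0.5 × 58 = 67.42 → r_n = 52.2 kips.
R_n = 1 × 29.36 + 1 × 52.2 = 81.56 kips.
Allowable strength R_n/Ω = 81.56 / 2 = 40.8 kips.

40.8 kips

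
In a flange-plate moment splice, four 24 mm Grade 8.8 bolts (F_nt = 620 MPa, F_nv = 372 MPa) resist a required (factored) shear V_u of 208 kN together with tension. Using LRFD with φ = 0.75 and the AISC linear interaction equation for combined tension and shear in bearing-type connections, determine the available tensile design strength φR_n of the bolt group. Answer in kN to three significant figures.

747 kN

A_b = π·24²/4 = 452.4 mm²; f_rv = 208 × 1000 / (4 × 452.4) = 114.9 MPa.
F'_nt = 1.3 F_nt − (F_nt / φF_nv) f_rv = 1.3·620 − (620/(0.75·372))·114.9 = 550.6 MPa, capped at F_nt → F'_nt = 550.6 MPa.
R_n = F'_nt · A_b · n = 550.6 × 452.4 × 4 / 1000 = 996.3 kN.
Design strength φR_n = 0.75 × 996.3 = 747 kN.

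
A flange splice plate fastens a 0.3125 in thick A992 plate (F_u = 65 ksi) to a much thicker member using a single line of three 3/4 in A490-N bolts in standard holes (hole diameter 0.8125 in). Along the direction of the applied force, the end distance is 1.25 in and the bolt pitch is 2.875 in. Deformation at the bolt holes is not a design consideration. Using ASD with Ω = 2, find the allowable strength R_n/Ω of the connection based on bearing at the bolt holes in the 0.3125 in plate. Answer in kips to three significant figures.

Per bolt r_n = 1.5 l_c t F_u ≤ 3.0 d t F_u; upper limit = 3.0 × 0.75 × 0.3125 × 65 = 45.7 kips.
Edge bolt: l_c = 1.25 − 0.8125/2 = 0.8438 in → 1.5 × 0.8438 × 0.3125 × 65 = 25.71 → r_n = 25.71 kips.
Interior bolts: l_c = 2.875 − 0.8125 = 2.062 in → 1.5 × 2.062 × 0.3125 × 65 = 62.84 → r_n = 45.7 kips.
R_n = 1 × 25.71 + 2 × 45.7 = 117.1 kips.
Allowable strength R_n/Ω = 117.1 / 2 = 58.6 kips.

58.6 kips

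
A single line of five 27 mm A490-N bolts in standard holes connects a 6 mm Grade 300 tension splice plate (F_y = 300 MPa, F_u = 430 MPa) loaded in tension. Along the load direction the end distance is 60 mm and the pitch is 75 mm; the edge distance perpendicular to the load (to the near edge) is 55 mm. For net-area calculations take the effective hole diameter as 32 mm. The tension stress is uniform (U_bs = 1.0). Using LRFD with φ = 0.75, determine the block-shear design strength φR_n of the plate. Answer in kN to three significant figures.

326 kN

Shear plane L_v = 60 + 4·75 = 360 mm; A_gv = 360 × 6 = 2160 mm².
A_nv = (360 − 4.5·32) × 6 = 1296 mm².
A_nt = (55 − 0.5·32) × 6 = 234 mm².
0.6 F_u A_nv = 334.4 kN; 0.6 F_y A_gv = 388.8 kN → shear rupture governs the shear term.
R_n = 334.4 + 1.0 × 430 × 234 / 1000 = 435 kN.
Design strength φR_n = 0.75 × 435 = 326 kN.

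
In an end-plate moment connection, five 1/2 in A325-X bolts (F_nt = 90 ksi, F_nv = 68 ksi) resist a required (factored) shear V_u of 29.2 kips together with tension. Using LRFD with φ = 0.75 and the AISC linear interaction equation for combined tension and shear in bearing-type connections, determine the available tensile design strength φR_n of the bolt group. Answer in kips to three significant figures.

47.5 kips

A_b = π·0.5²/4 = 0.1963 in²; f_rv = 29.2 / (5 × 0.1963) = 29.74 ksi.
F'_nt = 1.3 F_nt − (F_nt / φF_nv) f_rv = 1.3·90 − (90/(0.75·68))·29.74 = 64.51 ksi, capped at F_nt → F'_nt = 64.51 ksi.
R_n = F'_nt · A_b · n = 64.51 × 0.1963 × 5 = 63.34 kips.
Design strength φR_n = 0.75 × 63.34 = 47.5 kips.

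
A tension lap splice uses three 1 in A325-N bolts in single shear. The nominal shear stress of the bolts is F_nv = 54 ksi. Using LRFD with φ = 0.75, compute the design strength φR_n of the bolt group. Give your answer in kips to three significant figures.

95.4 kips

A_b = π × 1² / 4 = 0.7854 in².
R_n = F_nv · A_b · n · n_s = 54 × 0.7854 × 3 × 1 = 127.2 kips.
Design strength φR_n = 0.75 × 127.2 = 95.4 kips.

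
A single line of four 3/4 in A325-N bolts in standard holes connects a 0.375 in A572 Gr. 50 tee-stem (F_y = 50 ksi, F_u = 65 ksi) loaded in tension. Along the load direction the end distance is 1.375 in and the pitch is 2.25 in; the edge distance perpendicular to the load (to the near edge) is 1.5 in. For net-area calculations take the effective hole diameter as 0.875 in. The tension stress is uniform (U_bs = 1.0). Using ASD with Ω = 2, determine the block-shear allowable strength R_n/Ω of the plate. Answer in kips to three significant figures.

Shear plane L_v = 1.375 + 3·2.25 = 8.125 in; A_gv = 8.125 × 0.375 = 3.047 in².
A_nv = (8.125 − 3.5·0.875) × 0.375 = 1.898 in².
A_nt = (1.5 − 0.5·0.875) × 0.375 = 0.3984 in².
0.6 F_u A_nv = 74.04 kips; 0.6 F_y A_gv = 91.41 kips → shear rupture governs the shear term.
R_n = 74.04 + 1.0 × 65 × 0.3984 = 99.94 kips.
Allowable strength R_n/Ω = 99.94 / 2 = 50 kips.

50 kips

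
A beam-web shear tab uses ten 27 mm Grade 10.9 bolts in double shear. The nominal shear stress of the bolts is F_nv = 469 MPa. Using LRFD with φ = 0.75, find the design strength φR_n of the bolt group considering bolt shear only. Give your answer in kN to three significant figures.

4030 kN

A_b = π × 27² / 4 = 572.6 mm².
R_n = F_nv · A_b · n · n_s = 469 × 572.6 × 10 × 2 / 1000 = 5371 kN.
Design strength φR_n = 0.75 × 5371 = 4030 kN.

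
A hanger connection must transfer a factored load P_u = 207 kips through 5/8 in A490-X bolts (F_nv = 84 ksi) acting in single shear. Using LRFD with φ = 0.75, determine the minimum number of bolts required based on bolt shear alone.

A_b = π·0.625²/4 = 0.3068 in².
Per-bolt design strength φR_n = 0.75 × 84 × 0.3068 × 1 = 19.33 kips.
n ≥ 207 / 19.33 = 10.71 → use 11 bolts.

11 bolts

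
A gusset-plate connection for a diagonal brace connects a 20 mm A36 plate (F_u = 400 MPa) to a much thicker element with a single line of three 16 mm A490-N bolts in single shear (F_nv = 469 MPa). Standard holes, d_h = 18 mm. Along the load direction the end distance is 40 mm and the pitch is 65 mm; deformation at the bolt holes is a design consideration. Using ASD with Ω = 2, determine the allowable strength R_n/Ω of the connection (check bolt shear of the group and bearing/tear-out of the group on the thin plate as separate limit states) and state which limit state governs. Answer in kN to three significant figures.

141 kN (bolt shear governs)

Bolt shear: A_b = π·16²/4 = 201.1 mm²; R_n = 469 × 201.1 × 3 × 1 / 1000 = 282.9 kN → 282.9 / 2 = 141 kN.
Bearing (1.2 l_c t F_u ≤ 2.4 d t F_u): upper limit = 2.4·16·20·400 / 1000 = 307.2 kN.
  Edge l_c = 40 − 18/2 = 31 → r_n = 297.6 kN; interior l_c = 65 − 18 = 47 → r_n = 307.2 kN.
  R_n,bearing = 1·297.6 + 2·307.2 = 912 kN → 912 / 2 = 456 kN.
Bolt shear governs: 141 kN.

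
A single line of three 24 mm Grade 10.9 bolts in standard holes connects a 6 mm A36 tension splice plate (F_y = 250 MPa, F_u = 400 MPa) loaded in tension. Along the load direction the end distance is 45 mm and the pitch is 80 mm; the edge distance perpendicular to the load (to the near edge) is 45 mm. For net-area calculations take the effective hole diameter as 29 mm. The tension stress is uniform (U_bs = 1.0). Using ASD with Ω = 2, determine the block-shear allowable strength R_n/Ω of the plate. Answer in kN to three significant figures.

129 kN

Shear plane L_v = 45 + 2·80 = 205 mm; A_gv = 205 × 6 = 1230 mm².
A_nv = (205 − 2.5·29) × 6 = 795 mm².
A_nt = (45 − 0.5·29) × 6 = 183 mm².
0.6 F_u A_nv = 190.8 kN; 0.6 F_y A_gv = 184.5 kN → shear yielding governs the shear term.
R_n = 184.5 + 1.0 × 400 × 183 / 1000 = 257.7 kN.
Allowable strength R_n/Ω = 257.7 / 2 = 129 kN.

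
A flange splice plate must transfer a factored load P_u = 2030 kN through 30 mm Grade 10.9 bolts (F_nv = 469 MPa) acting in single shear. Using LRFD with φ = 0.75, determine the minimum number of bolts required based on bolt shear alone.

A_b = π·30²/4 = 706.9 mm².
Per-bolt design strength φR_n = 0.75 × 469 × 706.9 × 1 / 1000 = 248.6 kN.
n ≥ 2030 / 248.6 = 8.164 → use 9 bolts.

9 bolts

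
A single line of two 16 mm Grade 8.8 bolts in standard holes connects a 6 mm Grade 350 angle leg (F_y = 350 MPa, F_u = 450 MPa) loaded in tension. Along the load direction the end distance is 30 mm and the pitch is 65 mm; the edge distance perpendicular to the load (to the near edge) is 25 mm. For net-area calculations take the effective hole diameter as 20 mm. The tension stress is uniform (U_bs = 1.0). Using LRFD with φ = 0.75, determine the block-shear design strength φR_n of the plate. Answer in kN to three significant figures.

Shear plane L_v = 30 + 1·65 = 95 mm; A_gv = 95 × 6 = 570 mm².
A_nv = (95 − 1.5·20) × 6 = 390 mm².
A_nt = (25 − 0.5·20) × 6 = 90 mm².
0.6 F_u A_nv = 105.3 kN; 0.6 F_y A_gv = 119.7 kN → shear rupture governs the shear term.
R_n = 105.3 + 1.0 × 450 × 90 / 1000 = 145.8 kN.
Design strength φR_n = 0.75 × 145.8 = 109 kN.

109 kN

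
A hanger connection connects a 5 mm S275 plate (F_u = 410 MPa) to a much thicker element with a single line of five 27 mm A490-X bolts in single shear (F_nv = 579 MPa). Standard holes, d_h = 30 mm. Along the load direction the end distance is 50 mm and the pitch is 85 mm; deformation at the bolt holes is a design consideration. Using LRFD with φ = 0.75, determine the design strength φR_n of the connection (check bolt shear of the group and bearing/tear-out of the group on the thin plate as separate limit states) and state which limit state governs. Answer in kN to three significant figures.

Bolt shear: A_b = π·27²/4 = 572.6 mm²; R_n = 579 × 572.6 × 5 × 1 / 1000 = 1658 kN → 0.75 × 1658 = 1240 kN.
Bearing (1.2 l_c t F_u ≤ 2.4 d t F_u): upper limit = 2.4·27·5·410 / 1000 = 132.8 kN.
  Edge l_c = 50 − 30/2 = 35 → r_n = 86.1 kN; interior l_c = 85 − 30 = 55 → r_n = 132.8 kN.
  R_n,bearing = 1·86.1 + 4·132.8 = 617.5 kN → 0.75 × 617.5 = 463 kN.
Bearing governs: 463 kN.

463 kN (bearing governs)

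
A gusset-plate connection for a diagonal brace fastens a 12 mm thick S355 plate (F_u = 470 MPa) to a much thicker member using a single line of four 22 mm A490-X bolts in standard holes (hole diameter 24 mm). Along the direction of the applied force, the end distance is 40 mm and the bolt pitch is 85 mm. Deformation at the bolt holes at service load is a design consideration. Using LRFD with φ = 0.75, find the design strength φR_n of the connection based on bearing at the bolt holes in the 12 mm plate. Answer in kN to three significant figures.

812 kN

Per bolt r_n = 1.2 l_c t F_u ≤ 2.4 d t F_u; upper limit = 2.4 × 22 × 12 × 470 / 1000 = 297.8 kN.
Edge bolt: l_c = 40 − 24/2 = 28 mm → 1.2 × 28 × 12 × 470 / 1000 = 189.5 → r_n = 189.5 kN.
Interior bolts: l_c = 85 − 24 = 61 mm → 1.2 × 61 × 12 × 470 / 1000 = 412.8 → r_n = 297.8 kN.
R_n = 1 × 189.5 + 3 × 297.8 = 1083 kN.
Design strength φR_n = 0.75 × 1083 = 812 kN.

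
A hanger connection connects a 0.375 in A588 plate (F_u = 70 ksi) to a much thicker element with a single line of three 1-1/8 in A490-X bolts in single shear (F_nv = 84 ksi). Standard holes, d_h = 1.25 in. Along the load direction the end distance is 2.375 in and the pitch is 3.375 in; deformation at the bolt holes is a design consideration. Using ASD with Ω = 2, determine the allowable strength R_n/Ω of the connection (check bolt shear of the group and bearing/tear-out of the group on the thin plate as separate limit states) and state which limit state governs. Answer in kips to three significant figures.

Bolt shear: A_b = π·1.125²/4 = 0.994 in²; R_n = 84 × 0.994 × 3 × 1 = 250.5 kips → 250.5 / 2 = 125 kips.
Bearing (1.2 l_c t F_u ≤ 2.4 d t F_u): upper limit = 2.4·1.125·0.375·70 = 70.88 kips.
  Edge l_c = 2.375 − 1.25/2 = 1.75 → r_n = 55.13 kips; interior l_c = 3.375 − 1.25 = 2.125 → r_n = 66.94 kips.
  R_n,bearing = 1·55.13 + 2·66.94 = 189 kips → 189 / 2 = 94.5 kips.
Bearing governs: 94.5 kips.

94.5 kips (bearing governs)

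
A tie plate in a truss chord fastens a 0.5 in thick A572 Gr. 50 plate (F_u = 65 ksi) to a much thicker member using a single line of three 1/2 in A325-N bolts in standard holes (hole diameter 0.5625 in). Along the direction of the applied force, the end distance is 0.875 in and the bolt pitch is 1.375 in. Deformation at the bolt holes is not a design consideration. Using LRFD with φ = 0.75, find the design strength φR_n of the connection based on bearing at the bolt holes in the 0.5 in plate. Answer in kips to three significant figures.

81.1 kips

Per bolt r_n = 1.5 l_c t F_u ≤ 3.0 d t F_u; upper limit = 3.0 × 0.5 × 0.5 × 65 = 48.75 kips.
Edge bolt: l_c = 0.875 − 0.5625/2 = 0.5938 in → 1.5 × 0.5938 × 0.5 × 65 = 28.95 → r_n = 28.95 kips.
Interior bolts: l_c = 1.375 − 0.5625 = 0.8125 in → 1.5 × 0.8125 × 0.5 × 65 = 39.61 → r_n = 39.61 kips.
R_n = 1 × 28.95 + 2 × 39.61 = 108.2 kips.
Design strength φR_n = 0.75 × 108.2 = 81.1 kips.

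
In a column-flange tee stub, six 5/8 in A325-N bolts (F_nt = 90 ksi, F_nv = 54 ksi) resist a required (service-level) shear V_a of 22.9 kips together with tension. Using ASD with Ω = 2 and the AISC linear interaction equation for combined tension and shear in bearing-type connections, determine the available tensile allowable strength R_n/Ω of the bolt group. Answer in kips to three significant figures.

69.5 kips

A_b = π·0.625²/4 = 0.3068 in²; f_rv = 22.9 / (6 × 0.3068) = 12.44 ksi.
F'_nt = 1.3 F_nt − (Ω F_nt / F_nv) f_rv = 1.3·90 − (2·90/54)·12.44 = 75.53 ksi, capped at F_nt → F'_nt = 75.53 ksi.
R_n = F'_nt · A_b · n = 75.53 × 0.3068 × 6 = 139 kips.
Allowable strength R_n/Ω = 139 / 2 = 69.5 kips.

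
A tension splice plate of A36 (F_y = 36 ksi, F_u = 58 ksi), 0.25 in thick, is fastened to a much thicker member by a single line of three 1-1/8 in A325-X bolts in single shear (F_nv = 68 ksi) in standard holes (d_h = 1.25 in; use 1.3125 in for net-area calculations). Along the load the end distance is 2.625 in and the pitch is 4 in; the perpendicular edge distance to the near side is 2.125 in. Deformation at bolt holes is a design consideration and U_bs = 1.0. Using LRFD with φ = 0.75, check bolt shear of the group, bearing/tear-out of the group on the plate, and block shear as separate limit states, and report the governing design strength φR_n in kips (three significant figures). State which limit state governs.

Bolt shear: A_b = π·1.125²/4 = 0.994 in²; R_n = 68 × 0.994 × 3 × 1 = 202.8 kips → 0.75 × 202.8 = 152 kips.
Bearing: edge l_c = 2, r_n = 34.8 kips; interior l_c = 2.75, r_n = 39.15 kips; R_n = 34.8 + 2·39.15 = 113.1 kips → 84.8 kips.
Block shear: A_gv = 2.656, A_nv = 1.836, A_nt = 0.3672 in²; R_n = min(0.6F_uA_nv, 0.6F_yA_gv) + U_bs·F_u·A_nt = 78.67 kips → 59 kips.
Block shear governs: 59 kips.

59 kips (block shear governs)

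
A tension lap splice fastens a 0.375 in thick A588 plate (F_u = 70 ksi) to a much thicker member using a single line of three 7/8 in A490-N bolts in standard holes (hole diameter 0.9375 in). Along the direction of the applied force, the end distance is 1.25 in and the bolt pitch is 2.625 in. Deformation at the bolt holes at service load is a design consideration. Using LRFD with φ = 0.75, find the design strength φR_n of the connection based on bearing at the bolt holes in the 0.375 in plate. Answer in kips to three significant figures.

Per bolt r_n = 1.2 l_c t F_u ≤ 2.4 d t F_u; upper limit = 2.4 × 0.875 × 0.375 × 70 = 55.13 kips.
Edge bolt: l_c = 1.25 − 0.9375/2 = 0.7812 in → 1.2 × 0.7812 × 0.375 × 70 = 24.61 → r_n = 24.61 kips.
Interior bolts: l_c = 2.625 − 0.9375 = 1.688 in → 1.2 × 1.688 × 0.375 × 70 = 53.16 → r_n = 53.16 kips.
R_n = 1 × 24.61 + 2 × 53.16 = 130.9 kips.
Design strength φR_n = 0.75 × 130.9 = 98.2 kips.

98.2 kips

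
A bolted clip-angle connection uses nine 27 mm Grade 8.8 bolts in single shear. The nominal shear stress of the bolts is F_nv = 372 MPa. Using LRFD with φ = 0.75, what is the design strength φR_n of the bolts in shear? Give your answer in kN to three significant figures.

A_b = π × 27² / 4 = 572.6 mm².
R_n = F_nv · A_b · n · n_s = 372 × 572.6 × 9 × 1 / 1000 = 1917 kN.
Design strength φR_n = 0.75 × 1917 = 1440 kN.

1440 kN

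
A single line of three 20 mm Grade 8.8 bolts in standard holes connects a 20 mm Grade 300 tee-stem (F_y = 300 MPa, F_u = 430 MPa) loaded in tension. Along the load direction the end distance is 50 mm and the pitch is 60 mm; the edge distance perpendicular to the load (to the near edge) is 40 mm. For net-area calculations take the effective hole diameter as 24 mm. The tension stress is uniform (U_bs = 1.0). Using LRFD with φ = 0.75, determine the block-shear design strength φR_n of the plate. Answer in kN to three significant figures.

606 kN

Shear plane L_v = 50 + 2·60 = 170 mm; A_gv = 170 × 20 = 3400 mm².
A_nv = (170 − 2.5·24) × 20 = 2200 mm².
A_nt = (40 − 0.5·24) × 20 = 560 mm².
0.6 F_u A_nv = 567.6 kN; 0.6 F_y A_gv = 612 kN → shear rupture governs the shear term.
R_n = 567.6 + 1.0 × 430 × 560 / 1000 = 808.4 kN.
Design strength φR_n = 0.75 × 808.4 = 606 kN.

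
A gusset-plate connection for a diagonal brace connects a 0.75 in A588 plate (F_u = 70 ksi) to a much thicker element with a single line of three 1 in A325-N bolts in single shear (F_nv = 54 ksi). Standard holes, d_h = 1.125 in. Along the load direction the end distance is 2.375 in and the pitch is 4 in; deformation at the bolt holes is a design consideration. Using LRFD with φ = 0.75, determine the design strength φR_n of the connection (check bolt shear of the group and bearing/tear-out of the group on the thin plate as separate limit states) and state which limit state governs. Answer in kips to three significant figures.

Bolt shear: A_b = π·1²/4 = 0.7854 in²; R_n = 54 × 0.7854 × 3 × 1 = 127.2 kips → 0.75 × 127.2 = 95.4 kips.
Bearing (1.2 l_c t F_u ≤ 2.4 d t F_u): upper limit = 2.4·1·0.75·70 = 126 kips.
  Edge l_c = 2.375 − 1.125/2 = 1.812 → r_n = 114.2 kips; interior l_c = 4 − 1.125 = 2.875 → r_n = 126 kips.
  R_n,bearing = 1·114.2 + 2·126 = 366.2 kips → 0.75 × 366.2 = 275 kips.
Bolt shear governs: 95.4 kips.

95.4 kips (bolt shear governs)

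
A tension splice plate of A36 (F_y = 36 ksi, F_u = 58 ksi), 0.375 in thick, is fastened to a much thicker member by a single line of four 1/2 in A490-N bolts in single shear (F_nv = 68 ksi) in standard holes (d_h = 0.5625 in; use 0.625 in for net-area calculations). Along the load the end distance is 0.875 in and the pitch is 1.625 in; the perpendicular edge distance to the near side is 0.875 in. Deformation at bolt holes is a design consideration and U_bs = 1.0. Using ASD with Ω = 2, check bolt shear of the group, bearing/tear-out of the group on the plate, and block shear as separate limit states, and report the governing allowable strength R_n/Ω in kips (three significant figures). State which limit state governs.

26.7 kips (bolt shear governs)

Bolt shear: A_b = π·0.5²/4 = 0.1963 in²; R_n = 68 × 0.1963 × 4 × 1 = 53.41 kips → 53.41 / 2 = 26.7 kips.
Bearing: edge l_c = 0.5938, r_n = 15.5 kips; interior l_c = 1.062, r_n = 26.1 kips; R_n = 15.5 + 3·26.1 = 93.8 kips → 46.9 kips.
Block shear: A_gv = 2.156, A_nv = 1.336, A_nt = 0.2109 in²; R_n = min(0.6F_uA_nv, 0.6F_yA_gv) + U_bs·F_u·A_nt = 58.72 kips → 29.4 kips.
Bolt shear governs: 26.7 kips.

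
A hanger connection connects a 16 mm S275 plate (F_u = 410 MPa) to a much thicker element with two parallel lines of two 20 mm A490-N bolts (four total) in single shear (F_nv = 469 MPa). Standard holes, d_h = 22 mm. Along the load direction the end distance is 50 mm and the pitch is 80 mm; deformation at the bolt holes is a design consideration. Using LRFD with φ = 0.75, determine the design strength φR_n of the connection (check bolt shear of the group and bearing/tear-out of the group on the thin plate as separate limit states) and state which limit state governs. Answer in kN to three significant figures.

442 kN (bolt shear governs)

Bolt shear: A_b = π·20²/4 = 314.2 mm²; R_n = 469 × 314.2 × 4 × 1 / 1000 = 589.4 kN → 0.75 × 589.4 = 442 kN.
Bearing (1.2 l_c t F_u ≤ 2.4 d t F_u): upper limit = 2.4·20·16·410 / 1000 = 314.9 kN.
  Edge l_c = 50 − 22/2 = 39 → r_n = 307 kN; interior l_c = 80 − 22 = 58 → r_n = 314.9 kN.
  R_n,bearing = 2·307 + 2·314.9 = 1244 kN → 0.75 × 1244 = 933 kN.
Bolt shear governs: 442 kN.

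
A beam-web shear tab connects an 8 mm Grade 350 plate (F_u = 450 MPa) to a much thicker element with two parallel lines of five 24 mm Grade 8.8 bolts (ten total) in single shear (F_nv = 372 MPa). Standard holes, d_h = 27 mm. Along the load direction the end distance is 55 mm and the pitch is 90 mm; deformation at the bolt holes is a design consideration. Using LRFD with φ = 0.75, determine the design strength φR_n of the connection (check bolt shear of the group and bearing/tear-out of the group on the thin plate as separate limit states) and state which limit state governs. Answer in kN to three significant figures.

1260 kN (bolt shear governs)

Bolt shear: A_b = π·24²/4 = 452.4 mm²; R_n = 372 × 452.4 × 10 × 1 / 1000 = 1683 kN → 0.75 × 1683 = 1260 kN.
Bearing (1.2 l_c t F_u ≤ 2.4 d t F_u): upper limit = 2.4·24·8·450 / 1000 = 207.4 kN.
  Edge l_c = 55 − 27/2 = 41.5 → r_n = 179.3 kN; interior l_c = 90 − 27 = 63 → r_n = 207.4 kN.
  R_n,bearing = 2·179.3 + 8·207.4 = 2017 kN → 0.75 × 2017 = 1510 kN.
Bolt shear governs: 1260 kN.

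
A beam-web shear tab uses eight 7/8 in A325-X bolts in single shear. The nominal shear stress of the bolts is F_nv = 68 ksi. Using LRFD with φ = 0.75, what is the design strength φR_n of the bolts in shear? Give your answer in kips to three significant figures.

245 kips

A_b = π × 0.875² / 4 = 0.6013 in².
R_n = F_nv · A_b · n · n_s = 68 × 0.6013 × 8 × 1 = 327.1 kips.
Design strength φR_n = 0.75 × 327.1 = 245 kips.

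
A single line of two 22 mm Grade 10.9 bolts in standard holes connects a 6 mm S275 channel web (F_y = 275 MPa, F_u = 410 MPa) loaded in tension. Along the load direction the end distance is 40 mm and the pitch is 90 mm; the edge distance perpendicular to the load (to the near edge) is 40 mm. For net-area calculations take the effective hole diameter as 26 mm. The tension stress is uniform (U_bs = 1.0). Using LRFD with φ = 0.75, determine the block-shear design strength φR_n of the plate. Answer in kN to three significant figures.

146 kN

Shear plane L_v = 40 + 1·90 = 130 mm; A_gv = 130 × 6 = 780 mm².
A_nv = (130 − 1.5·26) × 6 = 546 mm².
A_nt = (40 − 0.5·26) × 6 = 162 mm².
0.6 F_u A_nv = 134.3 kN; 0.6 F_y A_gv = 128.7 kN → shear yielding governs the shear term.
R_n = 128.7 + 1.0 × 410 × 162 / 1000 = 195.1 kN.
Design strength φR_n = 0.75 × 195.1 = 146 kN.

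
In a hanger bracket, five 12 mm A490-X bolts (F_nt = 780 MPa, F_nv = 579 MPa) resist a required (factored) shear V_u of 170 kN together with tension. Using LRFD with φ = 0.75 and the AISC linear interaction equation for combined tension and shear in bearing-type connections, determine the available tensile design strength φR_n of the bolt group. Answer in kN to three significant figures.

A_b = π·12²/4 = 113.1 mm²; f_rv = 170 × 1000 / (5 × 113.1) = 300.6 MPa.
F'_nt = 1.3 F_nt − (F_nt / φF_nv) f_rv = 1.3·780 − (780/(0.75·579))·300.6 = 474 MPa, capped at F_nt → F'_nt = 474 MPa.
R_n = F'_nt · A_b · n = 474 × 113.1 × 5 / 1000 = 268 kN.
Design strength φR_n = 0.75 × 268 = 201 kN.

201 kN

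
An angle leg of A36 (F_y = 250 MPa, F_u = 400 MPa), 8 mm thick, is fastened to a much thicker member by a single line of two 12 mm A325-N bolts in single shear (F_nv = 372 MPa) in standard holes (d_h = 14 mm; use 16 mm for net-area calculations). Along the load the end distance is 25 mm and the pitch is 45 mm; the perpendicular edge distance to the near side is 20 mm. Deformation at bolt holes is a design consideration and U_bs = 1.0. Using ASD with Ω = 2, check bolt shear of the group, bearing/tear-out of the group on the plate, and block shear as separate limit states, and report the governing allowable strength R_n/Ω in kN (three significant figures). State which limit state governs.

42.1 kN (bolt shear governs)

Bolt shear: A_b = π·12²/4 = 113.1 mm²; R_n = 372 × 113.1 × 2 × 1 / 1000 = 84.14 kN → 84.14 / 2 = 42.1 kN.
Bearing: edge l_c = 18, r_n = 69.12 kN; interior l_c = 31, r_n = 92.16 kN; R_n = 69.12 + 1·92.16 = 161.3 kN → 80.6 kN.
Block shear: A_gv = 560, A_nv = 368, A_nt = 96 mm²; R_n = min(0.6F_uA_nv, 0.6F_yA_gv) + U_bs·F_u·A_nt = 122.4 kN → 61.2 kN.
Bolt shear governs: 42.1 kN.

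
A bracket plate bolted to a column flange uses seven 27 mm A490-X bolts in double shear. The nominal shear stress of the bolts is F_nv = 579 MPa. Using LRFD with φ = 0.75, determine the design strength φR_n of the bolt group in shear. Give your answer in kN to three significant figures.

3480 kN

A_b = π × 27² / 4 = 572.6 mm².
R_n = F_nv · A_b · n · n_s = 579 × 572.6 × 7 × 2 / 1000 = 4641 kN.
Design strength φR_n = 0.75 × 4641 = 3480 kN.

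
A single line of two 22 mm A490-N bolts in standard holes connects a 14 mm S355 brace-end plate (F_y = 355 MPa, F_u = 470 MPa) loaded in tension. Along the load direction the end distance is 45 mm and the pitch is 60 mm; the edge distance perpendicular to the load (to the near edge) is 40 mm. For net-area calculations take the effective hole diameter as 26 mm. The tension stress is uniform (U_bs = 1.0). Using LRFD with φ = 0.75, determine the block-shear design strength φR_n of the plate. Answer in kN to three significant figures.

Shear plane L_v = 45 + 1·60 = 105 mm; A_gv = 105 × 14 = 1470 mm².
A_nv = (105 − 1.5·26) × 14 = 924 mm².
A_nt = (40 − 0.5·26) × 14 = 378 mm².
0.6 F_u A_nv = 260.6 kN; 0.6 F_y A_gv = 313.1 kN → shear rupture governs the shear term.
R_n = 260.6 + 1.0 × 470 × 378 / 1000 = 438.2 kN.
Design strength φR_n = 0.75 × 438.2 = 329 kN.

329 kN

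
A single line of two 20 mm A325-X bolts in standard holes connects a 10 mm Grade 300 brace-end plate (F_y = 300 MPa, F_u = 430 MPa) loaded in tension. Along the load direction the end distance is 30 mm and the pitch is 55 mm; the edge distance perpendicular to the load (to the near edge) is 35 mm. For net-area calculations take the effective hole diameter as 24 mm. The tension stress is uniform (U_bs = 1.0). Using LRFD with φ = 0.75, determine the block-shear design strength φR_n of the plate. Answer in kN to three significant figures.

169 kN

Shear plane L_v = 30 + 1·55 = 85 mm; A_gv = 85 × 10 = 850 mm².
A_nv = (85 − 1.5·24) × 10 = 490 mm².
A_nt = (35 − 0.5·24) × 10 = 230 mm².
0.6 F_u A_nv = 126.4 kN; 0.6 F_y A_gv = 153 kN → shear rupture governs the shear term.
R_n = 126.4 + 1.0 × 430 × 230 / 1000 = 225.3 kN.
Design strength φR_n = 0.75 × 225.3 = 169 kN.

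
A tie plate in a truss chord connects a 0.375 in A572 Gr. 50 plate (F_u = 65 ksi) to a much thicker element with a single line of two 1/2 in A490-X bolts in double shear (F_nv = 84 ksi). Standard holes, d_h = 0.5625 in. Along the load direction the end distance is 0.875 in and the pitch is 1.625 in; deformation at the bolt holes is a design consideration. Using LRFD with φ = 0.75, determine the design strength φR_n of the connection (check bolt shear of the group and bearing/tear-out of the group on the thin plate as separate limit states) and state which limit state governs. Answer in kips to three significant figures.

Bolt shear: A_b = π·0.5²/4 = 0.1963 in²; R_n = 84 × 0.1963 × 2 × 2 = 65.97 kips → 0.75 × 65.97 = 49.5 kips.
Bearing (1.2 l_c t F_u ≤ 2.4 d t F_u): upper limit = 2.4·0.5·0.375·65 = 29.25 kips.
  Edge l_c = 0.875 − 0.5625/2 = 0.5938 → r_n = 17.37 kips; interior l_c = 1.625 − 0.5625 = 1.062 → r_n = 29.25 kips.
  R_n,bearing = 1·17.37 + 1·29.25 = 46.62 kips → 0.75 × 46.62 = 35 kips.
Bearing governs: 35 kips.

35 kips (bearing governs)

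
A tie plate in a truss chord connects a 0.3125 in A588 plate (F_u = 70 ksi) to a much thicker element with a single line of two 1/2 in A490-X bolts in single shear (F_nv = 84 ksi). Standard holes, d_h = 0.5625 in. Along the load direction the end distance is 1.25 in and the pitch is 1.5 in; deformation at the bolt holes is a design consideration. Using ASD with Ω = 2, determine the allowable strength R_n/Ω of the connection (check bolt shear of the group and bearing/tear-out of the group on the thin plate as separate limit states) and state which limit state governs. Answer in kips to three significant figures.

16.5 kips (bolt shear governs)

Bolt shear: A_b = π·0.5²/4 = 0.1963 in²; R_n = 84 × 0.1963 × 2 × 1 = 32.99 kips → 32.99 / 2 = 16.5 kips.
Bearing (1.2 l_c t F_u ≤ 2.4 d t F_u): upper limit = 2.4·0.5·0.3125·70 = 26.25 kips.
  Edge l_c = 1.25 − 0.5625/2 = 0.9688 → r_n = 25.43 kips; interior l_c = 1.5 − 0.5625 = 0.9375 → r_n = 24.61 kips.
  R_n,bearing = 1·25.43 + 1·24.61 = 50.04 kips → 50.04 / 2 = 25 kips.
Bolt shear governs: 16.5 kips.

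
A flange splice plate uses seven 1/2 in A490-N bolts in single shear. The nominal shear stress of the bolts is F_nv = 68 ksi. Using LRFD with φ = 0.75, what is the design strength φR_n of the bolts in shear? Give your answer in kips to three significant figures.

70.1 kips

A_b = π × 0.5² / 4 = 0.1963 in².
R_n = F_nv · A_b · n · n_s = 68 × 0.1963 × 7 × 1 = 93.46 kips.
Design strength φR_n = 0.75 × 93.46 = 70.1 kips.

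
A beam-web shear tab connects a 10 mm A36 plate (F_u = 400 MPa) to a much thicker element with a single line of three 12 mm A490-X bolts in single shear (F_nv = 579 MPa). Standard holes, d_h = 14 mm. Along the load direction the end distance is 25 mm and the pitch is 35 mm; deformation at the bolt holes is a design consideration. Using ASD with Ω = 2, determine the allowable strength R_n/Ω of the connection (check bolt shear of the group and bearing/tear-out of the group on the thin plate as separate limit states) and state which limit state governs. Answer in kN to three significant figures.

Bolt shear: A_b = π·12²/4 = 113.1 mm²; R_n = 579 × 113.1 × 3 × 1 / 1000 = 196.5 kN → 196.5 / 2 = 98.2 kN.
Bearing (1.2 l_c t F_u ≤ 2.4 d t F_u): upper limit = 2.4·12·10·400 / 1000 = 115.2 kN.
  Edge l_c = 25 − 14/2 = 18 → r_n = 86.4 kN; interior l_c = 35 − 14 = 21 → r_n = 100.8 kN.
  R_n,bearing = 1·86.4 + 2·100.8 = 288 kN → 288 / 2 = 144 kN.
Bolt shear governs: 98.2 kN.

98.2 kN (bolt shear governs)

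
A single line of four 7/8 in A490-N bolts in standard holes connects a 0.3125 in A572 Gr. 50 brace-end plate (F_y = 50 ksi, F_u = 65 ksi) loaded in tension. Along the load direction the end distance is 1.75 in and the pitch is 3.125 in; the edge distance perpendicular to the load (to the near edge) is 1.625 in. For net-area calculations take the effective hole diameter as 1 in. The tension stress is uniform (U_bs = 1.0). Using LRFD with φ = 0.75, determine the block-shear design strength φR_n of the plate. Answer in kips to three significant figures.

Shear plane L_v = 1.75 + 3·3.125 = 11.12 in; A_gv = 11.12 × 0.3125 = 3.477 in².
A_nv = (11.12 − 3.5·1) × 0.3125 = 2.383 in².
A_nt = (1.625 − 0.5·1) × 0.3125 = 0.3516 in².
0.6 F_u A_nv = 92.93 kips; 0.6 F_y A_gv = 104.3 kips → shear rupture governs the shear term.
R_n = 92.93 + 1.0 × 65 × 0.3516 = 115.8 kips.
Design strength φR_n = 0.75 × 115.8 = 86.8 kips.

86.8 kips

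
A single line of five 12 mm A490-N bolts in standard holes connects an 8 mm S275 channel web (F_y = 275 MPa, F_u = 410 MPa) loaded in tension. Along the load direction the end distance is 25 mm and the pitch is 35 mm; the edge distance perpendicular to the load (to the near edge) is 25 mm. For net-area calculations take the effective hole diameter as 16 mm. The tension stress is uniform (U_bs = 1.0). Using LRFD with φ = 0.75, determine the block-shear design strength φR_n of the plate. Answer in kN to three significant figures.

179 kN

Shear plane L_v = 25 + 4·35 = 165 mm; A_gv = 165 × 8 = 1320 mm².
A_nv = (165 − 4.5·16) × 8 = 744 mm².
A_nt = (25 − 0.5·16) × 8 = 136 mm².
0.6 F_u A_nv = 183 kN; 0.6 F_y A_gv = 217.8 kN → shear rupture governs the shear term.
R_n = 183 + 1.0 × 410 × 136 / 1000 = 238.8 kN.
Design strength φR_n = 0.75 × 238.8 = 179 kN.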